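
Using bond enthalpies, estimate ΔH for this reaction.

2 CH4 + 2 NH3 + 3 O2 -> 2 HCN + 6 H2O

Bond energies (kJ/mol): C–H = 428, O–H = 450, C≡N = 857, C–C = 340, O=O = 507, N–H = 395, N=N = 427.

ΔH ≈ −655 kJ

Bonds broken (reactants):
  C–H: 8 × 428 = 3424
  N–H: 6 × 395 = 2370
  O=O: 3 × 507 = 1521
  Σ(broken) = 7315 kJ
Bonds formed (products):
  C≡N: 2 × 857 = 1714
  C–H: 2 × 428 = 856
  O–H: 12 × 450 = 5400
  Σ(formed) = 7970 kJ
ΔH = Σ(broken) − Σ(formed) = 7315 − 7970 = −655 kJ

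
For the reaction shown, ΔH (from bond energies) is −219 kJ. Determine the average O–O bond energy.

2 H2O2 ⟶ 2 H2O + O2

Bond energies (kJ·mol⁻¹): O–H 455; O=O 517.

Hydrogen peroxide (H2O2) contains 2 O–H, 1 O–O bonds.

Let D be the O–O bond energy.
Σ(broken) = 4×455 + 2×D = 1820 + 2D
Σ(formed) = 4×455 + 1×517 = 2337
ΔH = Σ(broken) − Σ(formed) = (1820 + 2D) − (2337) = −517 + 2D
Setting this equal to −219 kJ gives 2D = 298, so D = 149 kJ/mol.

D(O–O) ≈ 149 kJ/mol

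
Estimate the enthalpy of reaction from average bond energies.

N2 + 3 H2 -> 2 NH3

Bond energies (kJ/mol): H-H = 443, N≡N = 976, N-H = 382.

Bonds broken (reactants):
  H-H: 3 × 443 = 1329
  N≡N: 1 × 976 = 976
  Σ(broken) = 2305 kJ
Bonds formed (products):
  N-H: 6 × 382 = 2292
  Σ(formed) = 2292 kJ
ΔH = Σ(broken) − Σ(formed) = 2305 − 2292 = +13 kJ

ΔH ≈ +13 kJ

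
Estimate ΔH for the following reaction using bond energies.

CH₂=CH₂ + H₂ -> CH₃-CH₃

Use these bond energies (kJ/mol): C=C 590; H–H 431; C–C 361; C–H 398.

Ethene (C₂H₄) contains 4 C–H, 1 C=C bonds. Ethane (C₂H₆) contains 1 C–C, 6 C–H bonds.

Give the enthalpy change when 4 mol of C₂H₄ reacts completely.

Bonds broken (reactants):
  C–H: 4 × 398 = 1592
  C=C: 1 × 590 = 590
  H–H: 1 × 431 = 431
  Σ(broken) = 2613 kJ
Bonds formed (products):
  C–C: 1 × 361 = 361
  C–H: 6 × 398 = 2388
  Σ(formed) = 2749 kJ
ΔH = Σ(broken) − Σ(formed) = 2613 − 2749 = −136 kJ
For 4× the reaction as written: 4 × (−136) = −544 kJ

ΔH = −544 kJ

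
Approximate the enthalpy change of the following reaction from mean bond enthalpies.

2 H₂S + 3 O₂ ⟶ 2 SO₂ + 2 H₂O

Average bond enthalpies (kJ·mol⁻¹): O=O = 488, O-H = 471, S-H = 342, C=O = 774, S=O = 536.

ΔH ≈ −1196 kJ

Bonds broken (reactants):
  O=O: 3 × 488 = 1464
  S-H: 4 × 342 = 1368
  Σ(broken) = 2832 kJ
Bonds formed (products):
  O-H: 4 × 471 = 1884
  S=O: 4 × 536 = 2144
  Σ(formed) = 4028 kJ
ΔH = Σ(broken) − Σ(formed) = 2832 − 4028 = −1196 kJ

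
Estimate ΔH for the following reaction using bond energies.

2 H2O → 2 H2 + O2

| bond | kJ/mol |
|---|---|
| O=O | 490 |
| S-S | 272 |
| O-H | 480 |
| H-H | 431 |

ΔH ≈ +568 kJ

Bonds broken (reactants):
  O-H: 4 × 480 = 1920
  Σ(broken) = 1920 kJ
Bonds formed (products):
  H-H: 2 × 431 = 862
  O=O: 1 × 490 = 490
  Σ(formed) = 1352 kJ
ΔH = Σ(broken) − Σ(formed) = 1920 − 1352 = +568 kJ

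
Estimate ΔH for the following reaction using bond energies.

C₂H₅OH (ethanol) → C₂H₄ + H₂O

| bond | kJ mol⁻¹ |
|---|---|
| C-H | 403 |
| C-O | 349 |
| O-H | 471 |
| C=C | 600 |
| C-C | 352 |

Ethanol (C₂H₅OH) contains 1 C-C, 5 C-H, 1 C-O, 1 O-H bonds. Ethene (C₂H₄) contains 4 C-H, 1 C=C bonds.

Bonds broken (reactants):
  C-C: 1 × 352 = 352
  C-H: 5 × 403 = 2015
  C-O: 1 × 349 = 349
  O-H: 1 × 471 = 471
  Σ(broken) = 3187 kJ
Bonds formed (products):
  C-H: 4 × 403 = 1612
  C=C: 1 × 600 = 600
  O-H: 2 × 471 = 942
  Σ(formed) = 3154 kJ
ΔH = Σ(broken) − Σ(formed) = 3187 − 3154 = +33 kJ

ΔH ≈ +33 kJ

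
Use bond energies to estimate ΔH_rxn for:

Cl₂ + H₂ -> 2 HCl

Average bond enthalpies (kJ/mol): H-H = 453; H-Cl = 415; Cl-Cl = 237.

Bonds broken (reactants):
  Cl-Cl: 1 × 237 = 237
  H-H: 1 × 453 = 453
  Σ(broken) = 690 kJ
Bonds formed (products):
  H-Cl: 2 × 415 = 830
  Σ(formed) = 830 kJ
ΔH = Σ(broken) − Σ(formed) = 690 − 830 = −140 kJ

ΔH ≈ −140 kJ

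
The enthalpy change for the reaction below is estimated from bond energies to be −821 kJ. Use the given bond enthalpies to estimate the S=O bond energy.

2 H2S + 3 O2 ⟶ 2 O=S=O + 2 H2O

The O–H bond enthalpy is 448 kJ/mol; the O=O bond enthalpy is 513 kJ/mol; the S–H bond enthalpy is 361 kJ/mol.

D(S=O) ≈ 503 kJ/mol

Let D be the S=O bond energy.
Σ(broken) = 3×513 + 4×361 = 2983
Σ(formed) = 4×448 + 4×D = 1792 + 4D
ΔH = Σ(broken) − Σ(formed) = (2983) − (1792 + 4D) = +1191 − 4D
Setting this equal to −821 kJ gives 4D = 2012, so D = 503 kJ/mol.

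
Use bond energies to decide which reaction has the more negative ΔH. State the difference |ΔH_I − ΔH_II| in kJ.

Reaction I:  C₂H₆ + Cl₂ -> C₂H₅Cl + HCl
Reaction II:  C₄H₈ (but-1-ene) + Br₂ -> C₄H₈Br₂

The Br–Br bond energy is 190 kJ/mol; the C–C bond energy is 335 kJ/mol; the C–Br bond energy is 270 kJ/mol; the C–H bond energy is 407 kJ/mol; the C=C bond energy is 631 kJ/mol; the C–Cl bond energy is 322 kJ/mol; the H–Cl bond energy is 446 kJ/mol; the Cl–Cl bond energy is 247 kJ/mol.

Reaction I, by 60 kJ

Reaction I:
  Bonds broken (reactants):
    C–C: 1 × 335 = 335
    C–H: 6 × 407 = 2442
    Cl–Cl: 1 × 247 = 247
    Σ(broken) = 3024 kJ
  Bonds formed (products):
    C–C: 1 × 335 = 335
    C–Cl: 1 × 322 = 322
    C–H: 5 × 407 = 2035
    H–Cl: 1 × 446 = 446
    Σ(formed) = 3138 kJ
  ΔH_I = 3024 − 3138 = −114 kJ
Reaction II:
  Bonds broken (reactants):
    Br–Br: 1 × 190 = 190
    C–C: 2 × 335 = 670
    C–H: 8 × 407 = 3256
    C=C: 1 × 631 = 631
    Σ(broken) = 4747 kJ
  Bonds formed (products):
    C–Br: 2 × 270 = 540
    C–C: 3 × 335 = 1005
    C–H: 8 × 407 = 3256
    Σ(formed) = 4801 kJ
  ΔH_II = 4747 − 4801 = −54 kJ
ΔH_I − ΔH_II = −60 kJ, so reaction I has the more negative ΔH; |ΔH_I − ΔH_II| = 60 kJ.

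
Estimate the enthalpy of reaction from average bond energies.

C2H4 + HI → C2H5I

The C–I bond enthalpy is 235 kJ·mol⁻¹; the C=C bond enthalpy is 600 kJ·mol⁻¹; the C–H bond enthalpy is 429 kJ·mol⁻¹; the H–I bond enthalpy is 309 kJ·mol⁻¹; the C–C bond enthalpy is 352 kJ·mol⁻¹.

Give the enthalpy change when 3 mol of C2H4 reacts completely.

ΔH = −321 kJ

Bonds broken (reactants):
  C–H: 4 × 429 = 1716
  C=C: 1 × 600 = 600
  H–I: 1 × 309 = 309
  Σ(broken) = 2625 kJ
Bonds formed (products):
  C–C: 1 × 352 = 352
  C–H: 5 × 429 = 2145
  C–I: 1 × 235 = 235
  Σ(formed) = 2732 kJ
ΔH = Σ(broken) − Σ(formed) = 2625 − 2732 = −107 kJ
For 3× the reaction as written: 3 × (−107) = −321 kJ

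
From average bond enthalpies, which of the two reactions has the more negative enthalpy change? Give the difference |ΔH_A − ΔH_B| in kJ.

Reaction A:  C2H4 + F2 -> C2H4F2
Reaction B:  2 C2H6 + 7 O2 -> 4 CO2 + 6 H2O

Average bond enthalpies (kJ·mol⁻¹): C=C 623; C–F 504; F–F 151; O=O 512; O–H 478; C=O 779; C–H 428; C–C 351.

Reaction A:
  Bonds broken (reactants):
    C–H: 4 × 428 = 1712
    C=C: 1 × 623 = 623
    F–F: 1 × 151 = 151
    Σ(broken) = 2486 kJ
  Bonds formed (products):
    C–C: 1 × 351 = 351
    C–F: 2 × 504 = 1008
    C–H: 4 × 428 = 1712
    Σ(formed) = 3071 kJ
  ΔH_A = 2486 − 3071 = −585 kJ
Reaction B:
  Bonds broken (reactants):
    C–C: 2 × 351 = 702
    C–H: 12 × 428 = 5136
    O=O: 7 × 512 = 3584
    Σ(broken) = 9422 kJ
  Bonds formed (products):
    C=O: 8 × 779 = 6232
    O–H: 12 × 478 = 5736
    Σ(formed) = 11968 kJ
  ΔH_B = 9422 − 11968 = −2546 kJ
ΔH_A − ΔH_B = +1961 kJ, so reaction B has the more negative ΔH; |ΔH_A − ΔH_B| = 1961 kJ.

Reaction B, by 1961 kJ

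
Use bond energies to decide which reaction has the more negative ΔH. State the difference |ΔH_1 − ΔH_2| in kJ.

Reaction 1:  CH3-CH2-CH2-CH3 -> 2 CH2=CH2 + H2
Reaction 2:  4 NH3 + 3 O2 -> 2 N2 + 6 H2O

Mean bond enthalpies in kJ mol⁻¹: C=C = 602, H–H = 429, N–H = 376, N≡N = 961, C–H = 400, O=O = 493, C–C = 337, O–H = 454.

Reaction 2, by 1557 kJ

Reaction 1:
  Bonds broken (reactants):
    C–C: 3 × 337 = 1011
    C–H: 10 × 400 = 4000
    Σ(broken) = 5011 kJ
  Bonds formed (products):
    C–H: 8 × 400 = 3200
    C=C: 2 × 602 = 1204
    H–H: 1 × 429 = 429
    Σ(formed) = 4833 kJ
  ΔH_1 = 5011 − 4833 = +178 kJ
Reaction 2:
  Bonds broken (reactants):
    N–H: 12 × 376 = 4512
    O=O: 3 × 493 = 1479
    Σ(broken) = 5991 kJ
  Bonds formed (products):
    N≡N: 2 × 961 = 1922
    O–H: 12 × 454 = 5448
    Σ(formed) = 7370 kJ
  ΔH_2 = 5991 − 7370 = −1379 kJ
ΔH_1 − ΔH_2 = +1557 kJ, so reaction 2 has the more negative ΔH; |ΔH_1 − ΔH_2| = 1557 kJ.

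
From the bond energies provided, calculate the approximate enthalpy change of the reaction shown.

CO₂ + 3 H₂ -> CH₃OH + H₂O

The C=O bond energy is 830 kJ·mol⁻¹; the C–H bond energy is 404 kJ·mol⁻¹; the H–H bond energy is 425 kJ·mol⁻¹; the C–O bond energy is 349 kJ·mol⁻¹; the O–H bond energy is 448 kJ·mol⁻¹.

Bonds broken (reactants):
  C=O: 2 × 830 = 1660
  H–H: 3 × 425 = 1275
  Σ(broken) = 2935 kJ
Bonds formed (products):
  C–H: 3 × 404 = 1212
  C–O: 1 × 349 = 349
  O–H: 3 × 448 = 1344
  Σ(formed) = 2905 kJ
ΔH = Σ(broken) − Σ(formed) = 2935 − 2905 = +30 kJ

ΔH ≈ +30 kJ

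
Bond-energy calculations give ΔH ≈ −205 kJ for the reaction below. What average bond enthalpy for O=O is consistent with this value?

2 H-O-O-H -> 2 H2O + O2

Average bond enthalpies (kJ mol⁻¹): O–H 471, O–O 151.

D(O=O) ≈ 507 kJ/mol

Let D be the O=O bond energy.
Σ(broken) = 4×471 + 2×151 = 2186
Σ(formed) = 4×471 + 1×D = 1884 + D
ΔH = Σ(broken) − Σ(formed) = (2186) − (1884 + D) = +302 − D
Setting this equal to −205 kJ gives D = 507 kJ/mol.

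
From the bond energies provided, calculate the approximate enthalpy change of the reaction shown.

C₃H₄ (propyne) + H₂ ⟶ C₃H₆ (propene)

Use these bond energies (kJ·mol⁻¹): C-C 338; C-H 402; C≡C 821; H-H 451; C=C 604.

Bonds broken (reactants):
  C≡C: 1 × 821 = 821
  C-C: 1 × 338 = 338
  C-H: 4 × 402 = 1608
  H-H: 1 × 451 = 451
  Σ(broken) = 3218 kJ
Bonds formed (products):
  C-C: 1 × 338 = 338
  C-H: 6 × 402 = 2412
  C=C: 1 × 604 = 604
  Σ(formed) = 3354 kJ
ΔH = Σ(broken) − Σ(formed) = 3218 − 3354 = −136 kJ

ΔH ≈ −136 kJ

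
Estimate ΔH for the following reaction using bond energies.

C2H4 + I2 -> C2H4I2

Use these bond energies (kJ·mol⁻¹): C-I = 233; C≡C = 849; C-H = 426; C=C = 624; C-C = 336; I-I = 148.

Bonds broken (reactants):
  C-H: 4 × 426 = 1704
  C=C: 1 × 624 = 624
  I-I: 1 × 148 = 148
  Σ(broken) = 2476 kJ
Bonds formed (products):
  C-C: 1 × 336 = 336
  C-H: 4 × 426 = 1704
  C-I: 2 × 233 = 466
  Σ(formed) = 2506 kJ
ΔH = Σ(broken) − Σ(formed) = 2476 − 2506 = −30 kJ

ΔH ≈ −30 kJ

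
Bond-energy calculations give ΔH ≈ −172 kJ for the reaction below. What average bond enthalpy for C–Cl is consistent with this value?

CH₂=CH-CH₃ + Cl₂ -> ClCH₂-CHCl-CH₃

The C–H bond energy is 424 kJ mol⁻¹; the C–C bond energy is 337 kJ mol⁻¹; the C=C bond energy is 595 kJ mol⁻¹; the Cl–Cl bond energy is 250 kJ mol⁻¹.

Let D be the C–Cl bond energy.
Σ(broken) = 1×337 + 6×424 + 1×595 + 1×250 = 3726
Σ(formed) = 2×337 + 2×D + 6×424 = 3218 + 2D
ΔH = Σ(broken) − Σ(formed) = (3726) − (3218 + 2D) = +508 − 2D
Setting this equal to −172 kJ gives 2D = 680, so D = 340 kJ/mol.

D(C–Cl) ≈ 340 kJ/mol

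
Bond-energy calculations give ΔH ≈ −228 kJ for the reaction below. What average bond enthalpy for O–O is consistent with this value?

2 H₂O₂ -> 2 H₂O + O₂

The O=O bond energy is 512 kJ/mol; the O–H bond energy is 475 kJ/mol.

D(O–O) ≈ 142 kJ/mol

Let D be the O–O bond energy.
Σ(broken) = 4×475 + 2×D = 1900 + 2D
Σ(formed) = 4×475 + 1×512 = 2412
ΔH = Σ(broken) − Σ(formed) = (1900 + 2D) − (2412) = −512 + 2D
Setting this equal to −228 kJ gives 2D = 284, so D = 142 kJ/mol.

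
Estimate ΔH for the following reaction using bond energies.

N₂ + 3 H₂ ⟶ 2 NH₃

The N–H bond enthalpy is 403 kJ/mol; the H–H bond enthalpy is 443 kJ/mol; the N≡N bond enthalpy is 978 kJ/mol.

ΔH ≈ −111 kJ

Bonds broken (reactants):
  H–H: 3 × 443 = 1329
  N≡N: 1 × 978 = 978
  Σ(broken) = 2307 kJ
Bonds formed (products):
  N–H: 6 × 403 = 2418
  Σ(formed) = 2418 kJ
ΔH = Σ(broken) − Σ(formed) = 2307 − 2418 = −111 kJ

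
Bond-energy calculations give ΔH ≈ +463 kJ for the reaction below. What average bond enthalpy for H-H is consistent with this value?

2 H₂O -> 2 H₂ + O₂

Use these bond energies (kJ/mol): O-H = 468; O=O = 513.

D(H-H) ≈ 448 kJ/mol

Let D be the H-H bond energy.
Σ(broken) = 4×468 = 1872
Σ(formed) = 2×D + 1×513 = 513 + 2D
ΔH = Σ(broken) − Σ(formed) = (1872) − (513 + 2D) = +1359 − 2D
Setting this equal to +463 kJ gives 2D = 896, so D = 448 kJ/mol.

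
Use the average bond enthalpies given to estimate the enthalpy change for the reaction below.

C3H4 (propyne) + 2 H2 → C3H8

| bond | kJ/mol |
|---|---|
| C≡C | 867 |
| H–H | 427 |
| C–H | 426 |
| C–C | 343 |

Bonds broken (reactants):
  C≡C: 1 × 867 = 867
  C–C: 1 × 343 = 343
  C–H: 4 × 426 = 1704
  H–H: 2 × 427 = 854
  Σ(broken) = 3768 kJ
Bonds formed (products):
  C–C: 2 × 343 = 686
  C–H: 8 × 426 = 3408
  Σ(formed) = 4094 kJ
ΔH = Σ(broken) − Σ(formed) = 3768 − 4094 = −326 kJ

ΔH ≈ −326 kJ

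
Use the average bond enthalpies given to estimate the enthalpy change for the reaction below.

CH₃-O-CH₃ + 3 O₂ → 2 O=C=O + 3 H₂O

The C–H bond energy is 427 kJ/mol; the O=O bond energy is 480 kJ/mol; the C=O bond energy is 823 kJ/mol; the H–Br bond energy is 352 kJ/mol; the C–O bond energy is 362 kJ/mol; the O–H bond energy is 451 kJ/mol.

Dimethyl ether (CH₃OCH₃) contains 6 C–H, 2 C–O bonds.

Bonds broken (reactants):
  C–H: 6 × 427 = 2562
  C–O: 2 × 362 = 724
  O=O: 3 × 480 = 1440
  Σ(broken) = 4726 kJ
Bonds formed (products):
  C=O: 4 × 823 = 3292
  O–H: 6 × 451 = 2706
  Σ(formed) = 5998 kJ
ΔH = Σ(broken) − Σ(formed) = 4726 − 5998 = −1272 kJ

ΔH ≈ −1272 kJ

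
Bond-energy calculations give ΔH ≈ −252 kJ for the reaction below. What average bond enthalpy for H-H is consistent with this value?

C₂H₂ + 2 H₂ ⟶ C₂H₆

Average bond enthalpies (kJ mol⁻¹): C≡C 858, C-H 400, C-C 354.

Let D be the H-H bond energy.
Σ(broken) = 1×858 + 2×400 + 2×D = 1658 + 2D
Σ(formed) = 1×354 + 6×400 = 2754
ΔH = Σ(broken) − Σ(formed) = (1658 + 2D) − (2754) = −1096 + 2D
Setting this equal to −252 kJ gives 2D = 844, so D = 422 kJ/mol.

D(H-H) ≈ 422 kJ/mol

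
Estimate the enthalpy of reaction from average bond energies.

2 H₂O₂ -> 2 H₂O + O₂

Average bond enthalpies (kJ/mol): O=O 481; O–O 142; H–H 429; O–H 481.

ΔH ≈ −197 kJ

Bonds broken (reactants):
  O–H: 4 × 481 = 1924
  O–O: 2 × 142 = 284
  Σ(broken) = 2208 kJ
Bonds formed (products):
  O–H: 4 × 481 = 1924
  O=O: 1 × 481 = 481
  Σ(formed) = 2405 kJ
ΔH = Σ(broken) − Σ(formed) = 2208 − 2405 = −197 kJ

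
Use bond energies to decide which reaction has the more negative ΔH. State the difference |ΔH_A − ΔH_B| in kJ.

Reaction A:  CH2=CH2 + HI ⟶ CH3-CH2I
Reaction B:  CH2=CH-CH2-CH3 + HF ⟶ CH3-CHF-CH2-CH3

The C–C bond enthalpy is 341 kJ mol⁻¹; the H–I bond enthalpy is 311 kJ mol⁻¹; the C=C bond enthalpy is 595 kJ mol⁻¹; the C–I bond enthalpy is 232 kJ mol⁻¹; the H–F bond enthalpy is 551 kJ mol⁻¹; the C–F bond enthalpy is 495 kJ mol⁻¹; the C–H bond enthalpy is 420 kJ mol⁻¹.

Reaction A:
  Bonds broken (reactants):
    C–H: 4 × 420 = 1680
    C=C: 1 × 595 = 595
    H–I: 1 × 311 = 311
    Σ(broken) = 2586 kJ
  Bonds formed (products):
    C–C: 1 × 341 = 341
    C–H: 5 × 420 = 2100
    C–I: 1 × 232 = 232
    Σ(formed) = 2673 kJ
  ΔH_A = 2586 − 2673 = −87 kJ
Reaction B:
  Bonds broken (reactants):
    C–C: 2 × 341 = 682
    C–H: 8 × 420 = 3360
    C=C: 1 × 595 = 595
    H–F: 1 × 551 = 551
    Σ(broken) = 5188 kJ
  Bonds formed (products):
    C–C: 3 × 341 = 1023
    C–F: 1 × 495 = 495
    C–H: 9 × 420 = 3780
    Σ(formed) = 5298 kJ
  ΔH_B = 5188 − 5298 = −110 kJ
ΔH_A − ΔH_B = +23 kJ, so reaction B has the more negative ΔH; |ΔH_A − ΔH_B| = 23 kJ.

Reaction B, by 23 kJ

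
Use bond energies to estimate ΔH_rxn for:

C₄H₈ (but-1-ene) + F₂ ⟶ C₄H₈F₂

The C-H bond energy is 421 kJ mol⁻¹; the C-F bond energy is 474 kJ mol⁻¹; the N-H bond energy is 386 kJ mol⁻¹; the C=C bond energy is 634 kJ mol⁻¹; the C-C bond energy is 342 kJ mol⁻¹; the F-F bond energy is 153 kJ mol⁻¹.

ΔH ≈ −503 kJ

Bonds broken (reactants):
  C-C: 2 × 342 = 684
  C-H: 8 × 421 = 3368
  C=C: 1 × 634 = 634
  F-F: 1 × 153 = 153
  Σ(broken) = 4839 kJ
Bonds formed (products):
  C-C: 3 × 342 = 1026
  C-F: 2 × 474 = 948
  C-H: 8 × 421 = 3368
  Σ(formed) = 5342 kJ
ΔH = Σ(broken) − Σ(formed) = 4839 − 5342 = −503 kJ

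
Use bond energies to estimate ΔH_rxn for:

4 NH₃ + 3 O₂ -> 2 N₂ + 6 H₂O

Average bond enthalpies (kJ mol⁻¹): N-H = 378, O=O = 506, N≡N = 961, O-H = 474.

ΔH ≈ −1556 kJ

Bonds broken (reactants):
  N-H: 12 × 378 = 4536
  O=O: 3 × 506 = 1518
  Σ(broken) = 6054 kJ
Bonds formed (products):
  N≡N: 2 × 961 = 1922
  O-H: 12 × 474 = 5688
  Σ(formed) = 7610 kJ
ΔH = Σ(broken) − Σ(formed) = 6054 − 7610 = −1556 kJ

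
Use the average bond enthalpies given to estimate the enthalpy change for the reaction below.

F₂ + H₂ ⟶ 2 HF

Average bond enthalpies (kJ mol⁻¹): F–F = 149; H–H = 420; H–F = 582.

Bonds broken (reactants):
  F–F: 1 × 149 = 149
  H–H: 1 × 420 = 420
  Σ(broken) = 569 kJ
Bonds formed (products):
  H–F: 2 × 582 = 1164
  Σ(formed) = 1164 kJ
ΔH = Σ(broken) − Σ(formed) = 569 − 1164 = −595 kJ

ΔH ≈ −595 kJ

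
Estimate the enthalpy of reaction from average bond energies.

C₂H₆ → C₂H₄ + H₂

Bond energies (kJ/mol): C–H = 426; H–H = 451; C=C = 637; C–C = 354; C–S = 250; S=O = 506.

ΔH ≈ +118 kJ

Bonds broken (reactants):
  C–C: 1 × 354 = 354
  C–H: 6 × 426 = 2556
  Σ(broken) = 2910 kJ
Bonds formed (products):
  C–H: 4 × 426 = 1704
  C=C: 1 × 637 = 637
  H–H: 1 × 451 = 451
  Σ(formed) = 2792 kJ
ΔH = Σ(broken) − Σ(formed) = 2910 − 2792 = +118 kJ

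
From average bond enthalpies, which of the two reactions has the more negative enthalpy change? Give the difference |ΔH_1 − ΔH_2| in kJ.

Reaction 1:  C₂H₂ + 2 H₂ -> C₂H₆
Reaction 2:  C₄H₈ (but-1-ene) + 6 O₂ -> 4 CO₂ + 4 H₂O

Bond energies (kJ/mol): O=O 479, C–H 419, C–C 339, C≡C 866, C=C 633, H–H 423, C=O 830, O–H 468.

Reaction 2, by 2544 kJ

Reaction 1:
  Bonds broken (reactants):
    C≡C: 1 × 866 = 866
    C–H: 2 × 419 = 838
    H–H: 2 × 423 = 846
    Σ(broken) = 2550 kJ
  Bonds formed (products):
    C–C: 1 × 339 = 339
    C–H: 6 × 419 = 2514
    Σ(formed) = 2853 kJ
  ΔH_1 = 2550 − 2853 = −303 kJ
Reaction 2:
  Bonds broken (reactants):
    C–C: 2 × 339 = 678
    C–H: 8 × 419 = 3352
    C=C: 1 × 633 = 633
    O=O: 6 × 479 = 2874
    Σ(broken) = 7537 kJ
  Bonds formed (products):
    C=O: 8 × 830 = 6640
    O–H: 8 × 468 = 3744
    Σ(formed) = 10384 kJ
  ΔH_2 = 7537 − 10384 = −2847 kJ
ΔH_1 − ΔH_2 = +2544 kJ, so reaction 2 has the more negative ΔH; |ΔH_1 − ΔH_2| = 2544 kJ.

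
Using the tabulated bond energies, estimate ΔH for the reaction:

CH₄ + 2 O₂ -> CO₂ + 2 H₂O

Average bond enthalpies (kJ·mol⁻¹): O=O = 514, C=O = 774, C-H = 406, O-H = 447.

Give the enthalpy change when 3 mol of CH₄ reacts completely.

ΔH = −2052 kJ

Bonds broken (reactants):
  C-H: 4 × 406 = 1624
  O=O: 2 × 514 = 1028
  Σ(broken) = 2652 kJ
Bonds formed (products):
  C=O: 2 × 774 = 1548
  O-H: 4 × 447 = 1788
  Σ(formed) = 3336 kJ
ΔH = Σ(broken) − Σ(formed) = 2652 − 3336 = −684 kJ
For 3× the reaction as written: 3 × (−684) = −2052 kJ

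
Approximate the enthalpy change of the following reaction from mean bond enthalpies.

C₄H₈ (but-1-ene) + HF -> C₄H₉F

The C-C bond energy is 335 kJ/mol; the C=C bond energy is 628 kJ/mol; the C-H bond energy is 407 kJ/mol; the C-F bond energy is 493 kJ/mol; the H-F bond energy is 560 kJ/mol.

Bonds broken (reactants):
  C-C: 2 × 335 = 670
  C-H: 8 × 407 = 3256
  C=C: 1 × 628 = 628
  H-F: 1 × 560 = 560
  Σ(broken) = 5114 kJ
Bonds formed (products):
  C-C: 3 × 335 = 1005
  C-F: 1 × 493 = 493
  C-H: 9 × 407 = 3663
  Σ(formed) = 5161 kJ
ΔH = Σ(broken) − Σ(formed) = 5114 − 5161 = −47 kJ

ΔH ≈ −47 kJ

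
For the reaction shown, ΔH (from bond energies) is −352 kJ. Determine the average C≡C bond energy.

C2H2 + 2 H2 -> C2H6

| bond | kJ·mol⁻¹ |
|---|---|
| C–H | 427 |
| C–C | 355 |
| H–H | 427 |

D(C≡C) ≈ 857 kJ/mol

Let D be the C≡C bond energy.
Σ(broken) = 1×D + 2×427 + 2×427 = 1708 + D
Σ(formed) = 1×355 + 6×427 = 2917
ΔH = Σ(broken) − Σ(formed) = (1708 + D) − (2917) = −1209 + D
Setting this equal to −352 kJ gives D = 857 kJ/mol.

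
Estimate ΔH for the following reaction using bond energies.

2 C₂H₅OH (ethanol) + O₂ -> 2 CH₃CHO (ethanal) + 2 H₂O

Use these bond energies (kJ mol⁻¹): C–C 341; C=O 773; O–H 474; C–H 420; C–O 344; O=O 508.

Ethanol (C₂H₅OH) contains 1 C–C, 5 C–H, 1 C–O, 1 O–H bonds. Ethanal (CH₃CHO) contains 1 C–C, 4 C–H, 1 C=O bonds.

ΔH ≈ −458 kJ

Bonds broken (reactants):
  C–C: 2 × 341 = 682
  C–H: 10 × 420 = 4200
  C–O: 2 × 344 = 688
  O–H: 2 × 474 = 948
  O=O: 1 × 508 = 508
  Σ(broken) = 7026 kJ
Bonds formed (products):
  C–C: 2 × 341 = 682
  C–H: 8 × 420 = 3360
  C=O: 2 × 773 = 1546
  O–H: 4 × 474 = 1896
  Σ(formed) = 7484 kJ
ΔH = Σ(broken) − Σ(formed) = 7026 − 7484 = −458 kJ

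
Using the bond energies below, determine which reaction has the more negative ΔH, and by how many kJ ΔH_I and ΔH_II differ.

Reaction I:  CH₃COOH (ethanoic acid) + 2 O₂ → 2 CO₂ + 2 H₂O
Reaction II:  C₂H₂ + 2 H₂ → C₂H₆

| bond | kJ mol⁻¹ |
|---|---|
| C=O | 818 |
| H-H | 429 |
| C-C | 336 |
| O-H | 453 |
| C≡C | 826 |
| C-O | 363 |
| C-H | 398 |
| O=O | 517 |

Reaction I:
  Bonds broken (reactants):
    C-C: 1 × 336 = 336
    C-H: 3 × 398 = 1194
    C-O: 1 × 363 = 363
    C=O: 1 × 818 = 818
    O-H: 1 × 453 = 453
    O=O: 2 × 517 = 1034
    Σ(broken) = 4198 kJ
  Bonds formed (products):
    C=O: 4 × 818 = 3272
    O-H: 4 × 453 = 1812
    Σ(formed) = 5084 kJ
  ΔH_I = 4198 − 5084 = −886 kJ
Reaction II:
  Bonds broken (reactants):
    C≡C: 1 × 826 = 826
    C-H: 2 × 398 = 796
    H-H: 2 × 429 = 858
    Σ(broken) = 2480 kJ
  Bonds formed (products):
    C-C: 1 × 336 = 336
    C-H: 6 × 398 = 2388
    Σ(formed) = 2724 kJ
  ΔH_II = 2480 − 2724 = −244 kJ
ΔH_I − ΔH_II = −642 kJ, so reaction I has the more negative ΔH; |ΔH_I − ΔH_II| = 642 kJ.

Reaction I, by 642 kJ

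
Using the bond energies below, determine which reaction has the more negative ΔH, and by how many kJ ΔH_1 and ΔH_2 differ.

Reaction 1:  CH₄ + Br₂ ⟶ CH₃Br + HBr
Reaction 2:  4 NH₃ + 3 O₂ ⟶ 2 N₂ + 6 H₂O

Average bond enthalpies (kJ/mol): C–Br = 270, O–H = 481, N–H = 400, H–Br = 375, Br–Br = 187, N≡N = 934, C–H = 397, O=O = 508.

Reaction 1:
  Bonds broken (reactants):
    Br–Br: 1 × 187 = 187
    C–H: 4 × 397 = 1588
    Σ(broken) = 1775 kJ
  Bonds formed (products):
    C–Br: 1 × 270 = 270
    C–H: 3 × 397 = 1191
    H–Br: 1 × 375 = 375
    Σ(formed) = 1836 kJ
  ΔH_1 = 1775 − 1836 = −61 kJ
Reaction 2:
  Bonds broken (reactants):
    N–H: 12 × 400 = 4800
    O=O: 3 × 508 = 1524
    Σ(broken) = 6324 kJ
  Bonds formed (products):
    N≡N: 2 × 934 = 1868
    O–H: 12 × 481 = 5772
    Σ(formed) = 7640 kJ
  ΔH_2 = 6324 − 7640 = −1316 kJ
ΔH_1 − ΔH_2 = +1255 kJ, so reaction 2 has the more negative ΔH; |ΔH_1 − ΔH_2| = 1255 kJ.

Reaction 2, by 1255 kJ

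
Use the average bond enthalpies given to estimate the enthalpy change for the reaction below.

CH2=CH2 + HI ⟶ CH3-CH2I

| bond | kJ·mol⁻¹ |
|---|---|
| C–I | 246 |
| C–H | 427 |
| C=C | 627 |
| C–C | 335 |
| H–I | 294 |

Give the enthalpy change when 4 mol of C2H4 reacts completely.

Bonds broken (reactants):
  C–H: 4 × 427 = 1708
  C=C: 1 × 627 = 627
  H–I: 1 × 294 = 294
  Σ(broken) = 2629 kJ
Bonds formed (products):
  C–C: 1 × 335 = 335
  C–H: 5 × 427 = 2135
  C–I: 1 × 246 = 246
  Σ(formed) = 2716 kJ
ΔH = Σ(broken) − Σ(formed) = 2629 − 2716 = −87 kJ
For 4× the reaction as written: 4 × (−87) = −348 kJ

ΔH = −348 kJ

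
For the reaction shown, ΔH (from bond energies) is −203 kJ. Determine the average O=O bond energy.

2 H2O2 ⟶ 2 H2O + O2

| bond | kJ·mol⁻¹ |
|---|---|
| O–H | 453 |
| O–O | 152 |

D(O=O) ≈ 507 kJ/mol

Let D be the O=O bond energy.
Σ(broken) = 4×453 + 2×152 = 2116
Σ(formed) = 4×453 + 1×D = 1812 + D
ΔH = Σ(broken) − Σ(formed) = (2116) − (1812 + D) = +304 − D
Setting this equal to −203 kJ gives D = 507 kJ/mol.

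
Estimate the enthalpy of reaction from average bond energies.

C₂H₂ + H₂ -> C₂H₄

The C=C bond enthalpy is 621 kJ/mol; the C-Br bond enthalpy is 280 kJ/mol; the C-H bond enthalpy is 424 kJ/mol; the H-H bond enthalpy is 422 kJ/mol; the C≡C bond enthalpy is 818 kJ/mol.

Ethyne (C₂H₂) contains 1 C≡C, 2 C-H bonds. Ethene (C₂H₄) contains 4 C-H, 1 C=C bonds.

Bonds broken (reactants):
  C≡C: 1 × 818 = 818
  C-H: 2 × 424 = 848
  H-H: 1 × 422 = 422
  Σ(broken) = 2088 kJ
Bonds formed (products):
  C-H: 4 × 424 = 1696
  C=C: 1 × 621 = 621
  Σ(formed) = 2317 kJ
ΔH = Σ(broken) − Σ(formed) = 2088 − 2317 = −229 kJ

ΔH ≈ −229 kJ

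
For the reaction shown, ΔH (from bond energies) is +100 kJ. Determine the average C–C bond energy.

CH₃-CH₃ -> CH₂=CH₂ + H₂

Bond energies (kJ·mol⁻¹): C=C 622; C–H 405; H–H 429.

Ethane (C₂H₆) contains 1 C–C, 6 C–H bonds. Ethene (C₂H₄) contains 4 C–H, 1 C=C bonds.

D(C–C) ≈ 341 kJ/mol

Let D be the C–C bond energy.
Σ(broken) = 1×D + 6×405 = 2430 + D
Σ(formed) = 4×405 + 1×622 + 1×429 = 2671
ΔH = Σ(broken) − Σ(formed) = (2430 + D) − (2671) = −241 + D
Setting this equal to +100 kJ gives D = 341 kJ/mol.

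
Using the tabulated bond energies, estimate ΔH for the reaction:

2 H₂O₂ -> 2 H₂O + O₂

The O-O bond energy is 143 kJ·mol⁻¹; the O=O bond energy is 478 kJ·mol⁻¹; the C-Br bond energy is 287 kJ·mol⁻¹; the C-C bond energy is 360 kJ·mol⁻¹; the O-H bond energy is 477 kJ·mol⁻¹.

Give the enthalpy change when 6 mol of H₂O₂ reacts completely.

Bonds broken (reactants):
  O-H: 4 × 477 = 1908
  O-O: 2 × 143 = 286
  Σ(broken) = 2194 kJ
Bonds formed (products):
  O-H: 4 × 477 = 1908
  O=O: 1 × 478 = 478
  Σ(formed) = 2386 kJ
ΔH = Σ(broken) − Σ(formed) = 2194 − 2386 = −192 kJ
For 3× the reaction as written: 3 × (−192) = −576 kJ

ΔH = −576 kJ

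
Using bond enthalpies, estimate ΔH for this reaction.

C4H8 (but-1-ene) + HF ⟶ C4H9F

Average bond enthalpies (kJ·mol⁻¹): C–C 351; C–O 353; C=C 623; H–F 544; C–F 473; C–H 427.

Bonds broken (reactants):
  C–C: 2 × 351 = 702
  C–H: 8 × 427 = 3416
  C=C: 1 × 623 = 623
  H–F: 1 × 544 = 544
  Σ(broken) = 5285 kJ
Bonds formed (products):
  C–C: 3 × 351 = 1053
  C–F: 1 × 473 = 473
  C–H: 9 × 427 = 3843
  Σ(formed) = 5369 kJ
ΔH = Σ(broken) − Σ(formed) = 5285 − 5369 = −84 kJ

ΔH ≈ −84 kJ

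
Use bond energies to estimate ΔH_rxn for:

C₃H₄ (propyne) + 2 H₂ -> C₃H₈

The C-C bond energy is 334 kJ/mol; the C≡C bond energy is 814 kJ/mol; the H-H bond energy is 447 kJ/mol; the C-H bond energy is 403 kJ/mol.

Bonds broken (reactants):
  C≡C: 1 × 814 = 814
  C-C: 1 × 334 = 334
  C-H: 4 × 403 = 1612
  H-H: 2 × 447 = 894
  Σ(broken) = 3654 kJ
Bonds formed (products):
  C-C: 2 × 334 = 668
  C-H: 8 × 403 = 3224
  Σ(formed) = 3892 kJ
ΔH = Σ(broken) − Σ(formed) = 3654 − 3892 = −238 kJ

ΔH ≈ −238 kJ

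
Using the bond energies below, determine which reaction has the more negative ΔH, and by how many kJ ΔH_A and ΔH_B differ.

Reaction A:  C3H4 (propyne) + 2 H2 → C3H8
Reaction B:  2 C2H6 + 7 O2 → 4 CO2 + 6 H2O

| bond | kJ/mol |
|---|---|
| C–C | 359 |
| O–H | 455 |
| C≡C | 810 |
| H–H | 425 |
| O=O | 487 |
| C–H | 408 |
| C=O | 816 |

Reaction A:
  Bonds broken (reactants):
    C≡C: 1 × 810 = 810
    C–C: 1 × 359 = 359
    C–H: 4 × 408 = 1632
    H–H: 2 × 425 = 850
    Σ(broken) = 3651 kJ
  Bonds formed (products):
    C–C: 2 × 359 = 718
    C–H: 8 × 408 = 3264
    Σ(formed) = 3982 kJ
  ΔH_A = 3651 − 3982 = −331 kJ
Reaction B:
  Bonds broken (reactants):
    C–C: 2 × 359 = 718
    C–H: 12 × 408 = 4896
    O=O: 7 × 487 = 3409
    Σ(broken) = 9023 kJ
  Bonds formed (products):
    C=O: 8 × 816 = 6528
    O–H: 12 × 455 = 5460
    Σ(formed) = 11988 kJ
  ΔH_B = 9023 − 11988 = −2965 kJ
ΔH_A − ΔH_B = +2634 kJ, so reaction B has the more negative ΔH; |ΔH_A − ΔH_B| = 2634 kJ.

Reaction B, by 2634 kJ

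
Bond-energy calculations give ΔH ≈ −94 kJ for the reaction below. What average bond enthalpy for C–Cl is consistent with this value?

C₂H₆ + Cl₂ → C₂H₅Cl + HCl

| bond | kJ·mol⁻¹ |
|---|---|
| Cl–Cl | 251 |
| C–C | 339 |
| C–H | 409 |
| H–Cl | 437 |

D(C–Cl) ≈ 317 kJ/mol

Let D be the C–Cl bond energy.
Σ(broken) = 1×339 + 6×409 + 1×251 = 3044
Σ(formed) = 1×339 + 1×D + 5×409 + 1×437 = 2821 + D
ΔH = Σ(broken) − Σ(formed) = (3044) − (2821 + D) = +223 − D
Setting this equal to −94 kJ gives D = 317 kJ/mol.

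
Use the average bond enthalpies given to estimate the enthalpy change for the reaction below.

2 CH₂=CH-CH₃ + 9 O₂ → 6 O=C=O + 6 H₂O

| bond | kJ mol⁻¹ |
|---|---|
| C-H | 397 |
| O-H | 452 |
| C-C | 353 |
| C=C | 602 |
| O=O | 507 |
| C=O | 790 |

ΔH ≈ −3667 kJ

Bonds broken (reactants):
  C-C: 2 × 353 = 706
  C-H: 12 × 397 = 4764
  C=C: 2 × 602 = 1204
  O=O: 9 × 507 = 4563
  Σ(broken) = 11237 kJ
Bonds formed (products):
  C=O: 12 × 790 = 9480
  O-H: 12 × 452 = 5424
  Σ(formed) = 14904 kJ
ΔH = Σ(broken) − Σ(formed) = 11237 − 14904 = −3667 kJ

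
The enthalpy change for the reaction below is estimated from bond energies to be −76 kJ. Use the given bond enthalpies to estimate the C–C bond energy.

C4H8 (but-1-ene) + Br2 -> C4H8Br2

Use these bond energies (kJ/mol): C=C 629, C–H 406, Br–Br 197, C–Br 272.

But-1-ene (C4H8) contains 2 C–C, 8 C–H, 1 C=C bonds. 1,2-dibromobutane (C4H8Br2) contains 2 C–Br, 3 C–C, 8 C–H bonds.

D(C–C) ≈ 358 kJ/mol

Let D be the C–C bond energy.
Σ(broken) = 1×197 + 2×D + 8×406 + 1×629 = 4074 + 2D
Σ(formed) = 2×272 + 3×D + 8×406 = 3792 + 3D
ΔH = Σ(broken) − Σ(formed) = (4074 + 2D) − (3792 + 3D) = +282 − D
Setting this equal to −76 kJ gives D = 358 kJ/mol.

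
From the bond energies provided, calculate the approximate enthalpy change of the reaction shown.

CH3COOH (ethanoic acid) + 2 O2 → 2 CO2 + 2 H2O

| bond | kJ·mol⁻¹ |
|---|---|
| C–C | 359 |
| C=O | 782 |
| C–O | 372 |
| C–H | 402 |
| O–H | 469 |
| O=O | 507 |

Bonds broken (reactants):
  C–C: 1 × 359 = 359
  C–H: 3 × 402 = 1206
  C–O: 1 × 372 = 372
  C=O: 1 × 782 = 782
  O–H: 1 × 469 = 469
  O=O: 2 × 507 = 1014
  Σ(broken) = 4202 kJ
Bonds formed (products):
  C=O: 4 × 782 = 3128
  O–H: 4 × 469 = 1876
  Σ(formed) = 5004 kJ
ΔH = Σ(broken) − Σ(formed) = 4202 − 5004 = −802 kJ

ΔH ≈ −802 kJ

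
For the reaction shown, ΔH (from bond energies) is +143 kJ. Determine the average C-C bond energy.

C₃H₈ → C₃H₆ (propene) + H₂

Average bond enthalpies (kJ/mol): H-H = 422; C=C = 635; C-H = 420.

Let D be the C-C bond energy.
Σ(broken) = 2×D + 8×420 = 3360 + 2D
Σ(formed) = 1×D + 6×420 + 1×635 + 1×422 = 3577 + D
ΔH = Σ(broken) − Σ(formed) = (3360 + 2D) − (3577 + D) = −217 + D
Setting this equal to +143 kJ gives D = 360 kJ/mol.

D(C-C) ≈ 360 kJ/mol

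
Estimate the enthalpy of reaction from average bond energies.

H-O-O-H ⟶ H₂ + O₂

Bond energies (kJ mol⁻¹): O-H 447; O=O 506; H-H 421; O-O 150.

Bonds broken (reactants):
  O-H: 2 × 447 = 894
  O-O: 1 × 150 = 150
  Σ(broken) = 1044 kJ
Bonds formed (products):
  H-H: 1 × 421 = 421
  O=O: 1 × 506 = 506
  Σ(formed) = 927 kJ
ΔH = Σ(broken) − Σ(formed) = 1044 − 927 = +117 kJ

ΔH ≈ +117 kJ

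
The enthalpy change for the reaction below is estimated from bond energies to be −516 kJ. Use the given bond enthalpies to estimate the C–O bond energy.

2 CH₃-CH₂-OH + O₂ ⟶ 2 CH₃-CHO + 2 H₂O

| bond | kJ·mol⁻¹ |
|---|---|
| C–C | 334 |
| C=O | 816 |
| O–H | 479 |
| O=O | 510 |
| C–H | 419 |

Let D be the C–O bond energy.
Σ(broken) = 2×334 + 10×419 + 2×D + 2×479 + 1×510 = 6326 + 2D
Σ(formed) = 2×334 + 8×419 + 2×816 + 4×479 = 7568
ΔH = Σ(broken) − Σ(formed) = (6326 + 2D) − (7568) = −1242 + 2D
Setting this equal to −516 kJ gives 2D = 726, so D = 363 kJ/mol.

D(C–O) ≈ 363 kJ/mol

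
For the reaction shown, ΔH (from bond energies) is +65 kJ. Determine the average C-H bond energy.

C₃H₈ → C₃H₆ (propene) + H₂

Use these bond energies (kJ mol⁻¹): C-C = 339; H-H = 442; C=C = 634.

D(C-H) ≈ 401 kJ/mol

Let D be the C-H bond energy.
Σ(broken) = 2×339 + 8×D = 678 + 8D
Σ(formed) = 1×339 + 6×D + 1×634 + 1×442 = 1415 + 6D
ΔH = Σ(broken) − Σ(formed) = (678 + 8D) − (1415 + 6D) = −737 + 2D
Setting this equal to +65 kJ gives 2D = 802, so D = 401 kJ/mol.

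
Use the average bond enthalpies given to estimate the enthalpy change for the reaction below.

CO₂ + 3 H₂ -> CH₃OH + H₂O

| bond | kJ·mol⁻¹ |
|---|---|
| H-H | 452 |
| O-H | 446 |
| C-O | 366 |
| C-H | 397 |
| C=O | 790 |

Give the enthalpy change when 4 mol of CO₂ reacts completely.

Bonds broken (reactants):
  C=O: 2 × 790 = 1580
  H-H: 3 × 452 = 1356
  Σ(broken) = 2936 kJ
Bonds formed (products):
  C-H: 3 × 397 = 1191
  C-O: 1 × 366 = 366
  O-H: 3 × 446 = 1338
  Σ(formed) = 2895 kJ
ΔH = Σ(broken) − Σ(formed) = 2936 − 2895 = +41 kJ
For 4× the reaction as written: 4 × (+41) = +164 kJ

ΔH = +164 kJ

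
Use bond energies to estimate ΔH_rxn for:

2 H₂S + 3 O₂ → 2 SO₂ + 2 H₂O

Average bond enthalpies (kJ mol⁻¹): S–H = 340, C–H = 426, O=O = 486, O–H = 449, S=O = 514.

Bonds broken (reactants):
  O=O: 3 × 486 = 1458
  S–H: 4 × 340 = 1360
  Σ(broken) = 2818 kJ
Bonds formed (products):
  O–H: 4 × 449 = 1796
  S=O: 4 × 514 = 2056
  Σ(formed) = 3852 kJ
ΔH = Σ(broken) − Σ(formed) = 2818 − 3852 = −1034 kJ

ΔH ≈ −1034 kJ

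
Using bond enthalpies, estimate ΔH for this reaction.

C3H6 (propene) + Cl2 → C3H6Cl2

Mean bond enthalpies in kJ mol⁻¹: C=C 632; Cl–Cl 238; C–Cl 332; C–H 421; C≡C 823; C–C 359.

Bonds broken (reactants):
  C–C: 1 × 359 = 359
  C–H: 6 × 421 = 2526
  C=C: 1 × 632 = 632
  Cl–Cl: 1 × 238 = 238
  Σ(broken) = 3755 kJ
Bonds formed (products):
  C–C: 2 × 359 = 718
  C–Cl: 2 × 332 = 664
  C–H: 6 × 421 = 2526
  Σ(formed) = 3908 kJ
ΔH = Σ(broken) − Σ(formed) = 3755 − 3908 = −153 kJ

ΔH ≈ −153 kJ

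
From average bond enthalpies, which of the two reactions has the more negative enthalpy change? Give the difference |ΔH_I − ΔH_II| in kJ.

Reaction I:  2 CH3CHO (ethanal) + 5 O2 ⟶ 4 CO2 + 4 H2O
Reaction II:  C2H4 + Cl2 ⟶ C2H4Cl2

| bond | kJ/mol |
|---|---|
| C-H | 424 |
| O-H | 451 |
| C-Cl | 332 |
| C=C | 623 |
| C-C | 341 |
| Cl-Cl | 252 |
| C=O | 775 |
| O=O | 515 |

Reaction I:
  Bonds broken (reactants):
    C-C: 2 × 341 = 682
    C-H: 8 × 424 = 3392
    C=O: 2 × 775 = 1550
    O=O: 5 × 515 = 2575
    Σ(broken) = 8199 kJ
  Bonds formed (products):
    C=O: 8 × 775 = 6200
    O-H: 8 × 451 = 3608
    Σ(formed) = 9808 kJ
  ΔH_I = 8199 − 9808 = −1609 kJ
Reaction II:
  Bonds broken (reactants):
    C-H: 4 × 424 = 1696
    C=C: 1 × 623 = 623
    Cl-Cl: 1 × 252 = 252
    Σ(broken) = 2571 kJ
  Bonds formed (products):
    C-C: 1 × 341 = 341
    C-Cl: 2 × 332 = 664
    C-H: 4 × 424 = 1696
    Σ(formed) = 2701 kJ
  ΔH_II = 2571 − 2701 = −130 kJ
ΔH_I − ΔH_II = −1479 kJ, so reaction I has the more negative ΔH; |ΔH_I − ΔH_II| = 1479 kJ.

Reaction I, by 1479 kJ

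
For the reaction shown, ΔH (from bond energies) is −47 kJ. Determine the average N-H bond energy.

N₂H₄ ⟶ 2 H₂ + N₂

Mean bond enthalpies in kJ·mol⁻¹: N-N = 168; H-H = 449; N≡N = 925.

D(N-H) ≈ 402 kJ/mol

Let D be the N-H bond energy.
Σ(broken) = 4×D + 1×168 = 168 + 4D
Σ(formed) = 2×449 + 1×925 = 1823
ΔH = Σ(broken) − Σ(formed) = (168 + 4D) − (1823) = −1655 + 4D
Setting this equal to −47 kJ gives 4D = 1608, so D = 402 kJ/mol.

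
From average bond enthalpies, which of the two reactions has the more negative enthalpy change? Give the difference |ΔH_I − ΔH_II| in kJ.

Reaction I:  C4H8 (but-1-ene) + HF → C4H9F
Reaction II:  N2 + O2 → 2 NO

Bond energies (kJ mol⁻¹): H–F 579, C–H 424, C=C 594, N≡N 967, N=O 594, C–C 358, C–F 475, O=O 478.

Reaction I:
  Bonds broken (reactants):
    C–C: 2 × 358 = 716
    C–H: 8 × 424 = 3392
    C=C: 1 × 594 = 594
    H–F: 1 × 579 = 579
    Σ(broken) = 5281 kJ
  Bonds formed (products):
    C–C: 3 × 358 = 1074
    C–F: 1 × 475 = 475
    C–H: 9 × 424 = 3816
    Σ(formed) = 5365 kJ
  ΔH_I = 5281 − 5365 = −84 kJ
Reaction II:
  Bonds broken (reactants):
    N≡N: 1 × 967 = 967
    O=O: 1 × 478 = 478
    Σ(broken) = 1445 kJ
  Bonds formed (products):
    N=O: 2 × 594 = 1188
    Σ(formed) = 1188 kJ
  ΔH_II = 1445 − 1188 = +257 kJ
ΔH_I − ΔH_II = −341 kJ, so reaction I has the more negative ΔH; |ΔH_I − ΔH_II| = 341 kJ.

Reaction I, by 341 kJ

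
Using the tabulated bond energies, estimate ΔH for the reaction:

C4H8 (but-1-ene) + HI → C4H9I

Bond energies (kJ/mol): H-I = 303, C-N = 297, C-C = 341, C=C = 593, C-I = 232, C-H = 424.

Bonds broken (reactants):
  C-C: 2 × 341 = 682
  C-H: 8 × 424 = 3392
  C=C: 1 × 593 = 593
  H-I: 1 × 303 = 303
  Σ(broken) = 4970 kJ
Bonds formed (products):
  C-C: 3 × 341 = 1023
  C-H: 9 × 424 = 3816
  C-I: 1 × 232 = 232
  Σ(formed) = 5071 kJ
ΔH = Σ(broken) − Σ(formed) = 4970 − 5071 = −101 kJ

ΔH ≈ −101 kJ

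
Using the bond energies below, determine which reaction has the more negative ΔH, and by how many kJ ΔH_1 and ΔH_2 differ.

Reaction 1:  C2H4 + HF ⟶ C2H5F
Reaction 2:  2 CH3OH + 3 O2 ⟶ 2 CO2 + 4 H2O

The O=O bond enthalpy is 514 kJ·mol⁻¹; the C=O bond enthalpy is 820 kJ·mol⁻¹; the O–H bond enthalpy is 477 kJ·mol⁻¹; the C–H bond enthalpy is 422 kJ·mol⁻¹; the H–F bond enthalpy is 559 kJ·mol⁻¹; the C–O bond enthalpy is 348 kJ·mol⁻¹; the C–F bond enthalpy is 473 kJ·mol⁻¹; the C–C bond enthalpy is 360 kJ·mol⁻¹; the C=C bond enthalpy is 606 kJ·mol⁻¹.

Reaction 1:
  Bonds broken (reactants):
    C–H: 4 × 422 = 1688
    C=C: 1 × 606 = 606
    H–F: 1 × 559 = 559
    Σ(broken) = 2853 kJ
  Bonds formed (products):
    C–C: 1 × 360 = 360
    C–F: 1 × 473 = 473
    C–H: 5 × 422 = 2110
    Σ(formed) = 2943 kJ
  ΔH_1 = 2853 − 2943 = −90 kJ
Reaction 2:
  Bonds broken (reactants):
    C–H: 6 × 422 = 2532
    C–O: 2 × 348 = 696
    O–H: 2 × 477 = 954
    O=O: 3 × 514 = 1542
    Σ(broken) = 5724 kJ
  Bonds formed (products):
    C=O: 4 × 820 = 3280
    O–H: 8 × 477 = 3816
    Σ(formed) = 7096 kJ
  ΔH_2 = 5724 − 7096 = −1372 kJ
ΔH_1 − ΔH_2 = +1282 kJ, so reaction 2 has the more negative ΔH; |ΔH_1 − ΔH_2| = 1282 kJ.

Reaction 2, by 1282 kJ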